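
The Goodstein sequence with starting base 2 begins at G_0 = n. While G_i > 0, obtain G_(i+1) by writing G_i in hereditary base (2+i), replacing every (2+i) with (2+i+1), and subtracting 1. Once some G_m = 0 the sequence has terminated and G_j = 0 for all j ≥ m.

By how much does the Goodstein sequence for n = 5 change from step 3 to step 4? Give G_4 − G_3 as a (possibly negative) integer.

308

step 0: 5 = 2^2 + 1; sub 3 for 2: 3^3 + 1; = 28; G_1 = 28−1 = 27
step 1: 27 = 3^3; sub 4 for 3: 4^4; = 256; G_2 = 256−1 = 255
step 2: 255 = 3·4^3 + 3·4^2 + 3·4 + 3; sub 5 for 4: 3·5^3 + 3·5^2 + 3·5 + 3; = 468; G_3 = 468−1 = 467
step 3: 467 = 3·5^3 + 3·5^2 + 3·5 + 2; sub 6 for 5: 3·6^3 + 3·6^2 + 3·6 + 2; = 776; G_4 = 776−1 = 775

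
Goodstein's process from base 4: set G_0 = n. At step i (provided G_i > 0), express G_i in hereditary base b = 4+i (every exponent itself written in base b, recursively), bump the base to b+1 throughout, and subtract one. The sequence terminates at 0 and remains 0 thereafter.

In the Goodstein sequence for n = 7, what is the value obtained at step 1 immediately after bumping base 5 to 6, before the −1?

i=0: 7 = 4 + 3 (b=4); 4→5: 5 + 3 = 8; 8−1 = 7
i=1: 7 = 5 + 2 (b=5); 5→6: 6 + 2 = 8; 8−1 = 7

8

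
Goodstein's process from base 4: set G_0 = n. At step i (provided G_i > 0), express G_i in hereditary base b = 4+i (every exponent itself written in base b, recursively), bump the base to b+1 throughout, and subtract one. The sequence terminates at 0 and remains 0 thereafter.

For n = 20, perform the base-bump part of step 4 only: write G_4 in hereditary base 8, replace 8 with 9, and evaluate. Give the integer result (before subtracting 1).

G_0=20  [base 4] 4^2 + 4  →[4↦5]→  5^2 + 5 = 30  −1 ⇒ G_1=29
G_1=29  [base 5] 5^2 + 4  →[5↦6]→  6^2 + 4 = 40  −1 ⇒ G_2=39
G_2=39  [base 6] 6^2 + 3  →[6↦7]→  7^2 + 3 = 52  −1 ⇒ G_3=51
G_3=51  [base 7] 7^2 + 2  →[7↦8]→  8^2 + 2 = 66  −1 ⇒ G_4=65
G_4=65  [base 8] 8^2 + 1  →[8↦9]→  9^2 + 1 = 82  −1 ⇒ G_5=81

82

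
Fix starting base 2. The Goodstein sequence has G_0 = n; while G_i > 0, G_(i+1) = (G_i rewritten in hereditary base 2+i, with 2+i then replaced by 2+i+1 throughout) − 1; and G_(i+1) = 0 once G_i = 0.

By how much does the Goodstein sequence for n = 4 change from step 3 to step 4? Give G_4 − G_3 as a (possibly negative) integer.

G_0=4  [base 2] 2^2  →[2↦3]→  3^3 = 27  −1 ⇒ G_1=26
G_1=26  [base 3] 2·3^2 + 2·3 + 2  →[3↦4]→  2·4^2 + 2·4 + 2 = 42  −1 ⇒ G_2=41
G_2=41  [base 4] 2·4^2 + 2·4 + 1  →[4↦5]→  2·5^2 + 2·5 + 1 = 61  −1 ⇒ G_3=60
G_3=60  [base 5] 2·5^2 + 2·5  →[5↦6]→  2·6^2 + 2·6 = 84  −1 ⇒ G_4=83

23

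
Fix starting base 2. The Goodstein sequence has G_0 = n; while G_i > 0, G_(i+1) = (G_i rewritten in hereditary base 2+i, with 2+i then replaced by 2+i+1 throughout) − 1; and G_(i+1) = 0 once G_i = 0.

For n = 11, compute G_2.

1027

11 —HB2→ 2^(2 + 1) + 2 + 1 —bump→ 3^(3 + 1) + 3 + 1 = 85 —(−1)→ 84
84 —HB3→ 3^(3 + 1) + 3 —bump→ 4^(4 + 1) + 4 = 1028 —(−1)→ 1027
1027 —HB4→ 4^(4 + 1) + 3 —bump→ 5^(5 + 1) + 3 = 15628 —(−1)→ 15627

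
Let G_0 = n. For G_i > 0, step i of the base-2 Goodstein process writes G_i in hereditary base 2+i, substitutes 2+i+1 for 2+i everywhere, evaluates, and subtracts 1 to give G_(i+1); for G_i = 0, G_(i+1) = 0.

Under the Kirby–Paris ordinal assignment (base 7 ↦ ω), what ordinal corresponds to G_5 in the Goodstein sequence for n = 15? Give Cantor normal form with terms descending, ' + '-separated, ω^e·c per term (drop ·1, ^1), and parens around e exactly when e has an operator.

ω^(ω + 1) + ω^ω

i=0: 15 = 2^(2 + 1) + 2^2 + 2 + 1 (b=2); 2→3: 3^(3 + 1) + 3^3 + 3 + 1 = 112; 112−1 = 111
i=1: 111 = 3^(3 + 1) + 3^3 + 3 (b=3); 3→4: 4^(4 + 1) + 4^4 + 4 = 1284; 1284−1 = 1283
i=2: 1283 = 4^(4 + 1) + 4^4 + 3 (b=4); 4→5: 5^(5 + 1) + 5^5 + 3 = 18753; 18753−1 = 18752
i=3: 18752 = 5^(5 + 1) + 5^5 + 2 (b=5); 5→6: 6^(6 + 1) + 6^6 + 2 = 326594; 326594−1 = 326593
i=4: 326593 = 6^(6 + 1) + 6^6 + 1 (b=6); 6→7: 7^(7 + 1) + 7^7 + 1 = 6588345; 6588345−1 = 6588344
i=5: 6588344 = 7^(7 + 1) + 7^7 (b=7); 7→8: 8^(8 + 1) + 8^8 = 150994944; 150994944−1 = 150994943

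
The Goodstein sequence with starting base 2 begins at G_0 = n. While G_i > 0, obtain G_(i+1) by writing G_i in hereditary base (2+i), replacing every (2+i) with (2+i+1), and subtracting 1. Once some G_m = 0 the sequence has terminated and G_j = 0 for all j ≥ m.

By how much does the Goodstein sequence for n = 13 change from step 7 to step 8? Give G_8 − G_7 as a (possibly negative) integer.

(0) 13|_2 = 2^(2 + 1) + 2^2 + 1 ↦ 3^(3 + 1) + 3^3 + 1|_3 = 109 ⇒ 108
(1) 108|_3 = 3^(3 + 1) + 3^3 ↦ 4^(4 + 1) + 4^4|_4 = 1280 ⇒ 1279
(2) 1279|_4 = 4^(4 + 1) + 3·4^3 + 3·4^2 + 3·4 + 3 ↦ 5^(5 + 1) + 3·5^3 + 3·5^2 + 3·5 + 3|_5 = 16093 ⇒ 16092
(3) 16092|_5 = 5^(5 + 1) + 3·5^3 + 3·5^2 + 3·5 + 2 ↦ 6^(6 + 1) + 3·6^3 + 3·6^2 + 3·6 + 2|_6 = 280712 ⇒ 280711
(4) 280711|_6 = 6^(6 + 1) + 3·6^3 + 3·6^2 + 3·6 + 1 ↦ 7^(7 + 1) + 3·7^3 + 3·7^2 + 3·7 + 1|_7 = 5765999 ⇒ 5765998
(5) 5765998|_7 = 7^(7 + 1) + 3·7^3 + 3·7^2 + 3·7 ↦ 8^(8 + 1) + 3·8^3 + 3·8^2 + 3·8|_8 = 134219480 ⇒ 134219479
(6) 134219479|_8 = 8^(8 + 1) + 3·8^3 + 3·8^2 + 2·8 + 7 ↦ 9^(9 + 1) + 3·9^3 + 3·9^2 + 2·9 + 7|_9 = 3486786856 ⇒ 3486786855
(7) 3486786855|_9 = 9^(9 + 1) + 3·9^3 + 3·9^2 + 2·9 + 6 ↦ 10^(10 + 1) + 3·10^3 + 3·10^2 + 2·10 + 6|_10 = 100000003326 ⇒ 100000003325

96513216470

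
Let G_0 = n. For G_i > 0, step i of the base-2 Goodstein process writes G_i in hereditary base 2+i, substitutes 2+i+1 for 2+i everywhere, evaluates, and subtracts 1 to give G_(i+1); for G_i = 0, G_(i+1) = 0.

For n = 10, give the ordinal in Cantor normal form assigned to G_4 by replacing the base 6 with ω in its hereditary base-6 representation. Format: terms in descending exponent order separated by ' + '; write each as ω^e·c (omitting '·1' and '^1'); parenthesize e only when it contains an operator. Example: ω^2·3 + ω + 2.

ω^ω·5 + ω^5·5 + ω^4·5 + ω^3·5 + ω^2·5 + ω·5 + 5

(0) 10|_2 = 2^(2 + 1) + 2 ↦ 3^(3 + 1) + 3|_3 = 84 ⇒ 83
(1) 83|_3 = 3^(3 + 1) + 2 ↦ 4^(4 + 1) + 2|_4 = 1026 ⇒ 1025
(2) 1025|_4 = 4^(4 + 1) + 1 ↦ 5^(5 + 1) + 1|_5 = 15626 ⇒ 15625
(3) 15625|_5 = 5^(5 + 1) ↦ 6^(6 + 1)|_6 = 279936 ⇒ 279935
(4) 279935|_6 = 5·6^6 + 5·6^5 + 5·6^4 + 5·6^3 + 5·6^2 + 5·6 + 5 ↦ 5·7^7 + 5·7^5 + 5·7^4 + 5·7^3 + 5·7^2 + 5·7 + 5|_7 = 4215755 ⇒ 4215754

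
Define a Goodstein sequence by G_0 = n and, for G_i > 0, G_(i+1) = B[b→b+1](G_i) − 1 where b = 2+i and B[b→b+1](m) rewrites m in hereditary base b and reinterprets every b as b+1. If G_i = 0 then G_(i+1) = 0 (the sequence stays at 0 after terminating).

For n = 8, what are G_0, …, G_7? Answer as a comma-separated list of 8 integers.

base 2: 8 = 2^(2 + 1); at 3: 3^(3 + 1) = 81; next = 80
base 3: 80 = 2·3^3 + 2·3^2 + 2·3 + 2; at 4: 2·4^4 + 2·4^2 + 2·4 + 2 = 554; next = 553
base 4: 553 = 2·4^4 + 2·4^2 + 2·4 + 1; at 5: 2·5^5 + 2·5^2 + 2·5 + 1 = 6311; next = 6310
base 5: 6310 = 2·5^5 + 2·5^2 + 2·5; at 6: 2·6^6 + 2·6^2 + 2·6 = 93396; next = 93395
base 6: 93395 = 2·6^6 + 2·6^2 + 6 + 5; at 7: 2·7^7 + 2·7^2 + 7 + 5 = 1647196; next = 1647195
base 7: 1647195 = 2·7^7 + 2·7^2 + 7 + 4; at 8: 2·8^8 + 2·8^2 + 8 + 4 = 33554572; next = 33554571
base 8: 33554571 = 2·8^8 + 2·8^2 + 8 + 3; at 9: 2·9^9 + 2·9^2 + 9 + 3 = 774841152; next = 774841151

8, 80, 553, 6310, 93395, 1647195, 33554571, 774841151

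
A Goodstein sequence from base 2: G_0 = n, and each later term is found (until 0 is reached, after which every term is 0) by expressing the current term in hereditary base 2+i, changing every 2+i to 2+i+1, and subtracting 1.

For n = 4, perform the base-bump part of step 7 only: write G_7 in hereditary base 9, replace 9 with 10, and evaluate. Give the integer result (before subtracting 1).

212

[0] 4 ≡ 2^2 (base 2). Lift 3: 27. −1: 26.
[1] 26 ≡ 2·3^2 + 2·3 + 2 (base 3). Lift 4: 42. −1: 41.
[2] 41 ≡ 2·4^2 + 2·4 + 1 (base 4). Lift 5: 61. −1: 60.
[3] 60 ≡ 2·5^2 + 2·5 (base 5). Lift 6: 84. −1: 83.
[4] 83 ≡ 2·6^2 + 6 + 5 (base 6). Lift 7: 110. −1: 109.
[5] 109 ≡ 2·7^2 + 7 + 4 (base 7). Lift 8: 140. −1: 139.
[6] 139 ≡ 2·8^2 + 8 + 3 (base 8). Lift 9: 174. −1: 173.
[7] 173 ≡ 2·9^2 + 9 + 2 (base 9). Lift 10: 212. −1: 211.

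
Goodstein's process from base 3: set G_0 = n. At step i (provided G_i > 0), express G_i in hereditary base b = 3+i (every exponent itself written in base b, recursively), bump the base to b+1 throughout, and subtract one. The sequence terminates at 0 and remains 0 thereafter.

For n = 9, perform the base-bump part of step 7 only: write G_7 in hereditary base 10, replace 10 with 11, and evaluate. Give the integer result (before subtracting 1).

(0) 9|_3 = 3^2 ↦ 4^2|_4 = 16 ⇒ 15
(1) 15|_4 = 3·4 + 3 ↦ 3·5 + 3|_5 = 18 ⇒ 17
(2) 17|_5 = 3·5 + 2 ↦ 3·6 + 2|_6 = 20 ⇒ 19
(3) 19|_6 = 3·6 + 1 ↦ 3·7 + 1|_7 = 22 ⇒ 21
(4) 21|_7 = 3·7 ↦ 3·8|_8 = 24 ⇒ 23
(5) 23|_8 = 2·8 + 7 ↦ 2·9 + 7|_9 = 25 ⇒ 24
(6) 24|_9 = 2·9 + 6 ↦ 2·10 + 6|_10 = 26 ⇒ 25
(7) 25|_10 = 2·10 + 5 ↦ 2·11 + 5|_11 = 27 ⇒ 26

27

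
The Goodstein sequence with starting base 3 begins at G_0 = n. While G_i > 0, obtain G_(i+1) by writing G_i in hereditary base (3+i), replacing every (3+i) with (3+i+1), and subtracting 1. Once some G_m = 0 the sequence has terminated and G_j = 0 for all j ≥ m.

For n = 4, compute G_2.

4

i=0: 4 = 3 + 1 (b=3); 3→4: 4 + 1 = 5; 5−1 = 4
i=1: 4 = 4 (b=4); 4→5: 5 = 5; 5−1 = 4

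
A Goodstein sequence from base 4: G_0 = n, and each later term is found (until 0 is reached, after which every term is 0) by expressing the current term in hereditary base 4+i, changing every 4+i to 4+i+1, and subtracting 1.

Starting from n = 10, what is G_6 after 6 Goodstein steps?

G_0 = 10. HB_4(10) = 2·4 + 2. Bump = 12. G_1 = 11.
G_1 = 11. HB_5(11) = 2·5 + 1. Bump = 13. G_2 = 12.
G_2 = 12. HB_6(12) = 2·6. Bump = 14. G_3 = 13.
G_3 = 13. HB_7(13) = 7 + 6. Bump = 14. G_4 = 13.
G_4 = 13. HB_8(13) = 8 + 5. Bump = 14. G_5 = 13.
G_5 = 13. HB_9(13) = 9 + 4. Bump = 14. G_6 = 13.

13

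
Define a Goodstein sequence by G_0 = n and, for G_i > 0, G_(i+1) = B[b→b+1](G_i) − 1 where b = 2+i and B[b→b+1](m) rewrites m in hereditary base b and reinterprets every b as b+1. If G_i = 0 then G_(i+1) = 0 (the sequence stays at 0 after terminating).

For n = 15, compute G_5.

G_0=15  [base 2] 2^(2 + 1) + 2^2 + 2 + 1  →[2↦3]→  3^(3 + 1) + 3^3 + 3 + 1 = 112  −1 ⇒ G_1=111
G_1=111  [base 3] 3^(3 + 1) + 3^3 + 3  →[3↦4]→  4^(4 + 1) + 4^4 + 4 = 1284  −1 ⇒ G_2=1283
G_2=1283  [base 4] 4^(4 + 1) + 4^4 + 3  →[4↦5]→  5^(5 + 1) + 5^5 + 3 = 18753  −1 ⇒ G_3=18752
G_3=18752  [base 5] 5^(5 + 1) + 5^5 + 2  →[5↦6]→  6^(6 + 1) + 6^6 + 2 = 326594  −1 ⇒ G_4=326593
G_4=326593  [base 6] 6^(6 + 1) + 6^6 + 1  →[6↦7]→  7^(7 + 1) + 7^7 + 1 = 6588345  −1 ⇒ G_5=6588344
G_5=6588344  [base 7] 7^(7 + 1) + 7^7  →[7↦8]→  8^(8 + 1) + 8^8 = 150994944  −1 ⇒ G_6=150994943

6588344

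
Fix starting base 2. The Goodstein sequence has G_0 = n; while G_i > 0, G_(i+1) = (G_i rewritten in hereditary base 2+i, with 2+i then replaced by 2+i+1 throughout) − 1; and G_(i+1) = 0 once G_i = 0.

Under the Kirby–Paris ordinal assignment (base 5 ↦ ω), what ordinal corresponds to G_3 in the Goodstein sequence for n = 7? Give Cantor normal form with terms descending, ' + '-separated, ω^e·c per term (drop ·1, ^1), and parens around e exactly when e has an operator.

i=0: 7 = 2^2 + 2 + 1 (b=2); 2→3: 3^3 + 3 + 1 = 31; 31−1 = 30
i=1: 30 = 3^3 + 3 (b=3); 3→4: 4^4 + 4 = 260; 260−1 = 259
i=2: 259 = 4^4 + 3 (b=4); 4→5: 5^5 + 3 = 3128; 3128−1 = 3127
i=3: 3127 = 5^5 + 2 (b=5); 5→6: 6^6 + 2 = 46658; 46658−1 = 46657

ω^ω + 2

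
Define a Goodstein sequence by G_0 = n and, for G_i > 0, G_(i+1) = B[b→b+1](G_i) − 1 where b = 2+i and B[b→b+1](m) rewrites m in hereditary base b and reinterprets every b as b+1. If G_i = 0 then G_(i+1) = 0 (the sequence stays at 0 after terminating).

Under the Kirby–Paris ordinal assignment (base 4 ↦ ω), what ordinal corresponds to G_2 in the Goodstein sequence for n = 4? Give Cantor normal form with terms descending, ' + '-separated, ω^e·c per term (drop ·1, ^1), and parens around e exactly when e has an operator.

ω^2·2 + ω·2 + 1

(0) 4|_2 = 2^2 ↦ 3^3|_3 = 27 ⇒ 26
(1) 26|_3 = 2·3^2 + 2·3 + 2 ↦ 2·4^2 + 2·4 + 2|_4 = 42 ⇒ 41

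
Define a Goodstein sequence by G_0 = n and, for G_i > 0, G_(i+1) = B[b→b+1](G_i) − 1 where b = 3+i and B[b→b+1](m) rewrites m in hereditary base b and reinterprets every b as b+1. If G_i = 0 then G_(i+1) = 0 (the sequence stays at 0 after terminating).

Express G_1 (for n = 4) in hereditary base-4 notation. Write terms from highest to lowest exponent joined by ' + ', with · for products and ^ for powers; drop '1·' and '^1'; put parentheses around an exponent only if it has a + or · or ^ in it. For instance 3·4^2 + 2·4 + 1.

step 0: 4 = 3 + 1; sub 4 for 3: 4 + 1; = 5; G_1 = 5−1 = 4
step 1: 4 = 4; sub 5 for 4: 5; = 5; G_2 = 5−1 = 4

4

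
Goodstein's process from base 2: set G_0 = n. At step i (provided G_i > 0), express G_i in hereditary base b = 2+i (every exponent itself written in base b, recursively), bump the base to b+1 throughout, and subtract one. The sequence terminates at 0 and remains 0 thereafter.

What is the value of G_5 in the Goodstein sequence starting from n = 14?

step 0: 14 = 2^(2 + 1) + 2^2 + 2; sub 3 for 2: 3^(3 + 1) + 3^3 + 3; = 111; G_1 = 111−1 = 110
step 1: 110 = 3^(3 + 1) + 3^3 + 2; sub 4 for 3: 4^(4 + 1) + 4^4 + 2; = 1282; G_2 = 1282−1 = 1281
step 2: 1281 = 4^(4 + 1) + 4^4 + 1; sub 5 for 4: 5^(5 + 1) + 5^5 + 1; = 18751; G_3 = 18751−1 = 18750
step 3: 18750 = 5^(5 + 1) + 5^5; sub 6 for 5: 6^(6 + 1) + 6^6; = 326592; G_4 = 326592−1 = 326591
step 4: 326591 = 6^(6 + 1) + 5·6^5 + 5·6^4 + 5·6^3 + 5·6^2 + 5·6 + 5; sub 7 for 6: 7^(7 + 1) + 5·7^5 + 5·7^4 + 5·7^3 + 5·7^2 + 5·7 + 5; = 5862841; G_5 = 5862841−1 = 5862840
step 5: 5862840 = 7^(7 + 1) + 5·7^5 + 5·7^4 + 5·7^3 + 5·7^2 + 5·7 + 4; sub 8 for 7: 8^(8 + 1) + 5·8^5 + 5·8^4 + 5·8^3 + 5·8^2 + 5·8 + 4; = 134404972; G_6 = 134404972−1 = 134404971

5862840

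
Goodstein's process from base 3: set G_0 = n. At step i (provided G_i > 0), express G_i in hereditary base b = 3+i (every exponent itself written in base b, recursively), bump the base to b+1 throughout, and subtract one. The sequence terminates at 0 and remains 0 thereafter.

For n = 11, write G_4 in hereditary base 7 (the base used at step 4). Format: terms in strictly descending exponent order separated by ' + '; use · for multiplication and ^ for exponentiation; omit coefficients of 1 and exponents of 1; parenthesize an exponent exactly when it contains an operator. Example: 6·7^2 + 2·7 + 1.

base 3: 11 = 3^2 + 2; at 4: 4^2 + 2 = 18; next = 17
base 4: 17 = 4^2 + 1; at 5: 5^2 + 1 = 26; next = 25
base 5: 25 = 5^2; at 6: 6^2 = 36; next = 35
base 6: 35 = 5·6 + 5; at 7: 5·7 + 5 = 40; next = 39
base 7: 39 = 5·7 + 4; at 8: 5·8 + 4 = 44; next = 43

5·7 + 4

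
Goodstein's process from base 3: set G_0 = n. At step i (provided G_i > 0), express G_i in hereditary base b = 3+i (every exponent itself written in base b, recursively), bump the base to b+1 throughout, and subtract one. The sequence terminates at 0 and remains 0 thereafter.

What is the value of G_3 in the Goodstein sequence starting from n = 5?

base 3: 5 = 3 + 2; at 4: 4 + 2 = 6; next = 5
base 4: 5 = 4 + 1; at 5: 5 + 1 = 6; next = 5
base 5: 5 = 5; at 6: 6 = 6; next = 5
base 6: 5 = 5; at 7: 5 = 5; next = 4

5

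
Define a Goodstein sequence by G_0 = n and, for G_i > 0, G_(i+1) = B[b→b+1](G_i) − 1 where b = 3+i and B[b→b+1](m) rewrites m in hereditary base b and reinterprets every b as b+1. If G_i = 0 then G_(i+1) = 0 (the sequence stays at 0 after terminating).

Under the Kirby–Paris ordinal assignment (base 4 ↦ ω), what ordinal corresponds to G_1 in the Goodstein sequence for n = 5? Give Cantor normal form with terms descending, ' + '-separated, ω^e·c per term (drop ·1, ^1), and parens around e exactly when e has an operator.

[0] 5 ≡ 3 + 2 (base 3). Lift 4: 6. −1: 5.
[1] 5 ≡ 4 + 1 (base 4). Lift 5: 6. −1: 5.

ω + 1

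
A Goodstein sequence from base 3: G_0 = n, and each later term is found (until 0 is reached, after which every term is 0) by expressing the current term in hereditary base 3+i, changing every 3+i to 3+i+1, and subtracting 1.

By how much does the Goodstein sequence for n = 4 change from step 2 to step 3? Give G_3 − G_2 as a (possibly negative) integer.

-1

[0] 4 ≡ 3 + 1 (base 3). Lift 4: 5. −1: 4.
[1] 4 ≡ 4 (base 4). Lift 5: 5. −1: 4.
[2] 4 ≡ 4 (base 5). Lift 6: 4. −1: 3.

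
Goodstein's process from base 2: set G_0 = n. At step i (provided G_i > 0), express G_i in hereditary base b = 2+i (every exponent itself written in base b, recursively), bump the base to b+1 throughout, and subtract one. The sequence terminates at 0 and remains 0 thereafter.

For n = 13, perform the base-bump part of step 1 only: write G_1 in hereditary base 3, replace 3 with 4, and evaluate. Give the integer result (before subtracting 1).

i=0: 13 = 2^(2 + 1) + 2^2 + 1 (b=2); 2→3: 3^(3 + 1) + 3^3 + 1 = 109; 109−1 = 108
i=1: 108 = 3^(3 + 1) + 3^3 (b=3); 3→4: 4^(4 + 1) + 4^4 = 1280; 1280−1 = 1279

1280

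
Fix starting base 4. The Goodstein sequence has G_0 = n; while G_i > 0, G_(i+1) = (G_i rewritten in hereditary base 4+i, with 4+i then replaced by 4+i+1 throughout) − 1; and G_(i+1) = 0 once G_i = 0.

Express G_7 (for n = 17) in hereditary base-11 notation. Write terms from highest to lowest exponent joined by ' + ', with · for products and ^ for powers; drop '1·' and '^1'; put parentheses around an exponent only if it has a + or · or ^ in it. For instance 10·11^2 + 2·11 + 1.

5·11

[0] 17 ≡ 4^2 + 1 (base 4). Lift 5: 26. −1: 25.
[1] 25 ≡ 5^2 (base 5). Lift 6: 36. −1: 35.
[2] 35 ≡ 5·6 + 5 (base 6). Lift 7: 40. −1: 39.
[3] 39 ≡ 5·7 + 4 (base 7). Lift 8: 44. −1: 43.
[4] 43 ≡ 5·8 + 3 (base 8). Lift 9: 48. −1: 47.
[5] 47 ≡ 5·9 + 2 (base 9). Lift 10: 52. −1: 51.
[6] 51 ≡ 5·10 + 1 (base 10). Lift 11: 56. −1: 55.
[7] 55 ≡ 5·11 (base 11). Lift 12: 60. −1: 59.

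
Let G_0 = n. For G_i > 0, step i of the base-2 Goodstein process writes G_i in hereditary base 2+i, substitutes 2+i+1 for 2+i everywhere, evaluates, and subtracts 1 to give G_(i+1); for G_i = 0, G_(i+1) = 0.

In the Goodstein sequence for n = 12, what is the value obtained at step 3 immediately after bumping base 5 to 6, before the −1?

i=0: 12 = 2^(2 + 1) + 2^2 (b=2); 2→3: 3^(3 + 1) + 3^3 = 108; 108−1 = 107
i=1: 107 = 3^(3 + 1) + 2·3^2 + 2·3 + 2 (b=3); 3→4: 4^(4 + 1) + 2·4^2 + 2·4 + 2 = 1066; 1066−1 = 1065
i=2: 1065 = 4^(4 + 1) + 2·4^2 + 2·4 + 1 (b=4); 4→5: 5^(5 + 1) + 2·5^2 + 2·5 + 1 = 15686; 15686−1 = 15685
i=3: 15685 = 5^(5 + 1) + 2·5^2 + 2·5 (b=5); 5→6: 6^(6 + 1) + 2·6^2 + 2·6 = 280020; 280020−1 = 280019

280020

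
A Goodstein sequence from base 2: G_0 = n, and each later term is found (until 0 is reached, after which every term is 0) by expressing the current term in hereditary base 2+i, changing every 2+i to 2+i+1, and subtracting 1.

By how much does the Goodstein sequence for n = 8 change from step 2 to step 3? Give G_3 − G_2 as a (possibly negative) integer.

5757

i=0: 8 = 2^(2 + 1) (b=2); 2→3: 3^(3 + 1) = 81; 81−1 = 80
i=1: 80 = 2·3^3 + 2·3^2 + 2·3 + 2 (b=3); 3→4: 2·4^4 + 2·4^2 + 2·4 + 2 = 554; 554−1 = 553
i=2: 553 = 2·4^4 + 2·4^2 + 2·4 + 1 (b=4); 4→5: 2·5^5 + 2·5^2 + 2·5 + 1 = 6311; 6311−1 = 6310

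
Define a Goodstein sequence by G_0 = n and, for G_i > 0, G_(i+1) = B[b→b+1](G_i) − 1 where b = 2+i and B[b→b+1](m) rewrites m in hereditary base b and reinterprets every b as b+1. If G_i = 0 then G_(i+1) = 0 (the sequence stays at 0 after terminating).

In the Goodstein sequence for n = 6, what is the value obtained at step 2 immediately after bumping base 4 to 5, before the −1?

(0) 6|_2 = 2^2 + 2 ↦ 3^3 + 3|_3 = 30 ⇒ 29
(1) 29|_3 = 3^3 + 2 ↦ 4^4 + 2|_4 = 258 ⇒ 257
(2) 257|_4 = 4^4 + 1 ↦ 5^5 + 1|_5 = 3126 ⇒ 3125

3126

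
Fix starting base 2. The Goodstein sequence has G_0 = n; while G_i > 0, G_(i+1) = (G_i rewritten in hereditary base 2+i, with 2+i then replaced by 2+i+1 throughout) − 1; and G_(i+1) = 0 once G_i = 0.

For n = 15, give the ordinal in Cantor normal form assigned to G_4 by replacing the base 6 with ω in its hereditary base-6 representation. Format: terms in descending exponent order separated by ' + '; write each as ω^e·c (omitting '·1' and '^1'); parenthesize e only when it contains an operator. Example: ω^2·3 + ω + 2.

ω^(ω + 1) + ω^ω + 1

G_0=15  [base 2] 2^(2 + 1) + 2^2 + 2 + 1  →[2↦3]→  3^(3 + 1) + 3^3 + 3 + 1 = 112  −1 ⇒ G_1=111
G_1=111  [base 3] 3^(3 + 1) + 3^3 + 3  →[3↦4]→  4^(4 + 1) + 4^4 + 4 = 1284  −1 ⇒ G_2=1283
G_2=1283  [base 4] 4^(4 + 1) + 4^4 + 3  →[4↦5]→  5^(5 + 1) + 5^5 + 3 = 18753  −1 ⇒ G_3=18752
G_3=18752  [base 5] 5^(5 + 1) + 5^5 + 2  →[5↦6]→  6^(6 + 1) + 6^6 + 2 = 326594  −1 ⇒ G_4=326593
G_4=326593  [base 6] 6^(6 + 1) + 6^6 + 1  →[6↦7]→  7^(7 + 1) + 7^7 + 1 = 6588345  −1 ⇒ G_5=6588344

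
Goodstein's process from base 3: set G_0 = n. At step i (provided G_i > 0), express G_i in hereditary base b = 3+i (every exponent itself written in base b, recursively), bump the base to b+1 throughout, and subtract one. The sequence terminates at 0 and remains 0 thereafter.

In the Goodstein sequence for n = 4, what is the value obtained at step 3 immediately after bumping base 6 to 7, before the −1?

3

i=0: 4 = 3 + 1 (b=3); 3→4: 4 + 1 = 5; 5−1 = 4
i=1: 4 = 4 (b=4); 4→5: 5 = 5; 5−1 = 4
i=2: 4 = 4 (b=5); 5→6: 4 = 4; 4−1 = 3
i=3: 3 = 3 (b=6); 6→7: 3 = 3; 3−1 = 2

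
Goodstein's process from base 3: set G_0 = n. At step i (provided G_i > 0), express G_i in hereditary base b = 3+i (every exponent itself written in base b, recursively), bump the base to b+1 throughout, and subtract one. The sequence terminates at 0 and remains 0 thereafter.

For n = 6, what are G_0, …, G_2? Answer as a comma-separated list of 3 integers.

6, 7, 7

[0] 6 ≡ 2·3 (base 3). Lift 4: 8. −1: 7.
[1] 7 ≡ 4 + 3 (base 4). Lift 5: 8. −1: 7.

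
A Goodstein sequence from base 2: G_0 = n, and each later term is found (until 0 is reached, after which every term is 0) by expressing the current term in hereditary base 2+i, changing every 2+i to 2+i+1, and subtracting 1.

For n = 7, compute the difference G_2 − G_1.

229

step 0: 7 = 2^2 + 2 + 1; sub 3 for 2: 3^3 + 3 + 1; = 31; G_1 = 31−1 = 30
step 1: 30 = 3^3 + 3; sub 4 for 3: 4^4 + 4; = 260; G_2 = 260−1 = 259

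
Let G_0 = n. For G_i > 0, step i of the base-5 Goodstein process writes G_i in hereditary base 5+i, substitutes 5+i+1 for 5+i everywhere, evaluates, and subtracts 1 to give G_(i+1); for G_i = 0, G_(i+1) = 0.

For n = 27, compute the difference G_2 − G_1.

12

i=0: 27 = 5^2 + 2 (b=5); 5→6: 6^2 + 2 = 38; 38−1 = 37
i=1: 37 = 6^2 + 1 (b=6); 6→7: 7^2 + 1 = 50; 50−1 = 49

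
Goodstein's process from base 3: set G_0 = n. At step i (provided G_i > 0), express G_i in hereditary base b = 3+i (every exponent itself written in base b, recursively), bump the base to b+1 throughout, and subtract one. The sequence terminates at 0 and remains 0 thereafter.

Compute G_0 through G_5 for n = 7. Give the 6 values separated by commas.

7, 8, 9, 9, 9, 9

step 0: 7 = 2·3 + 1; sub 4 for 3: 2·4 + 1; = 9; G_1 = 9−1 = 8
step 1: 8 = 2·4; sub 5 for 4: 2·5; = 10; G_2 = 10−1 = 9
step 2: 9 = 5 + 4; sub 6 for 5: 6 + 4; = 10; G_3 = 10−1 = 9
step 3: 9 = 6 + 3; sub 7 for 6: 7 + 3; = 10; G_4 = 10−1 = 9
step 4: 9 = 7 + 2; sub 8 for 7: 8 + 2; = 10; G_5 = 10−1 = 9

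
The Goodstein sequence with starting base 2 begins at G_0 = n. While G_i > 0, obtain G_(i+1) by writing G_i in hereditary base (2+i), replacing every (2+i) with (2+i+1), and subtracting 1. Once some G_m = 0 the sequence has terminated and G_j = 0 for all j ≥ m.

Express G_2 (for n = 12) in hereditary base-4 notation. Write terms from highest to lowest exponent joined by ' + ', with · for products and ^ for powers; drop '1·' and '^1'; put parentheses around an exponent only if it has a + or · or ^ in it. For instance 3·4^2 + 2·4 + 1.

i=0: 12 = 2^(2 + 1) + 2^2 (b=2); 2→3: 3^(3 + 1) + 3^3 = 108; 108−1 = 107
i=1: 107 = 3^(3 + 1) + 2·3^2 + 2·3 + 2 (b=3); 3→4: 4^(4 + 1) + 2·4^2 + 2·4 + 2 = 1066; 1066−1 = 1065
i=2: 1065 = 4^(4 + 1) + 2·4^2 + 2·4 + 1 (b=4); 4→5: 5^(5 + 1) + 2·5^2 + 2·5 + 1 = 15686; 15686−1 = 15685

4^(4 + 1) + 2·4^2 + 2·4 + 1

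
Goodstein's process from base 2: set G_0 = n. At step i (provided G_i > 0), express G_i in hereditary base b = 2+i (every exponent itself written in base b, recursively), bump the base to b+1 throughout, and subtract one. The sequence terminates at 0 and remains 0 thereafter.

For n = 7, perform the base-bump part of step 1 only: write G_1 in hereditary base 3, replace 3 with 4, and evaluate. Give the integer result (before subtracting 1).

260

i=0: 7 = 2^2 + 2 + 1 (b=2); 2→3: 3^3 + 3 + 1 = 31; 31−1 = 30
i=1: 30 = 3^3 + 3 (b=3); 3→4: 4^4 + 4 = 260; 260−1 = 259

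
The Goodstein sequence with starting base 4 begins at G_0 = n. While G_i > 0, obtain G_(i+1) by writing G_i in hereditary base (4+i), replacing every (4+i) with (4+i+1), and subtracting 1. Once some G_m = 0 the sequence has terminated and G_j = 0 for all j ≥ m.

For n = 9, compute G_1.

G_0 = 9. HB_4(9) = 2·4 + 1. Bump = 11. G_1 = 10.
G_1 = 10. HB_5(10) = 2·5. Bump = 12. G_2 = 11.

10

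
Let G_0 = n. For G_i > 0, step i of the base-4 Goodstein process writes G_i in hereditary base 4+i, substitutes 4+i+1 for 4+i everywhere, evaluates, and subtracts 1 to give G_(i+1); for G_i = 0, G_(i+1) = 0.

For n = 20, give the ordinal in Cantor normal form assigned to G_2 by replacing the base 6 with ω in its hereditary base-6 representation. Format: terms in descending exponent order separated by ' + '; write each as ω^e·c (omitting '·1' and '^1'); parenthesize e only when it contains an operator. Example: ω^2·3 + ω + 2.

ω^2 + 3

i=0: 20 = 4^2 + 4 (b=4); 4→5: 5^2 + 5 = 30; 30−1 = 29
i=1: 29 = 5^2 + 4 (b=5); 5→6: 6^2 + 4 = 40; 40−1 = 39
i=2: 39 = 6^2 + 3 (b=6); 6→7: 7^2 + 3 = 52; 52−1 = 51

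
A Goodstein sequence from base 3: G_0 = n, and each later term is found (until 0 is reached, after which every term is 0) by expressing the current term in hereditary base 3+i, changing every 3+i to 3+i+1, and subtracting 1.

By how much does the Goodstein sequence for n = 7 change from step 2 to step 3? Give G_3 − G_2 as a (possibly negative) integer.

7 —HB3→ 2·3 + 1 —bump→ 2·4 + 1 = 9 —(−1)→ 8
8 —HB4→ 2·4 —bump→ 2·5 = 10 —(−1)→ 9
9 —HB5→ 5 + 4 —bump→ 6 + 4 = 10 —(−1)→ 9

0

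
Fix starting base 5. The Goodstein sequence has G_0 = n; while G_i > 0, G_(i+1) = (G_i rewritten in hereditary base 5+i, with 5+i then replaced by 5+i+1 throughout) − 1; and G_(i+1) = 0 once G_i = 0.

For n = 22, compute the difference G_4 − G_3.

2

i=0: 22 = 4·5 + 2 (b=5); 5→6: 4·6 + 2 = 26; 26−1 = 25
i=1: 25 = 4·6 + 1 (b=6); 6→7: 4·7 + 1 = 29; 29−1 = 28
i=2: 28 = 4·7 (b=7); 7→8: 4·8 = 32; 32−1 = 31
i=3: 31 = 3·8 + 7 (b=8); 8→9: 3·9 + 7 = 34; 34−1 = 33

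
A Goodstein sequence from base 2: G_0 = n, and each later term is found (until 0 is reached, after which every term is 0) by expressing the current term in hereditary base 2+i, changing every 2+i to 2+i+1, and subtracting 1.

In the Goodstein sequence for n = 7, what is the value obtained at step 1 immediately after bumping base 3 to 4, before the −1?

260

G_0=7  [base 2] 2^2 + 2 + 1  →[2↦3]→  3^3 + 3 + 1 = 31  −1 ⇒ G_1=30
G_1=30  [base 3] 3^3 + 3  →[3↦4]→  4^4 + 4 = 260  −1 ⇒ G_2=259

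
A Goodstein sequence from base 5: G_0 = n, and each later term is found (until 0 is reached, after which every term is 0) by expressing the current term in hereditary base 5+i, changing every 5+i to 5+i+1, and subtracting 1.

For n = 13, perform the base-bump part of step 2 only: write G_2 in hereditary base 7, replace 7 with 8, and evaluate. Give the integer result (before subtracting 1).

i=0: 13 = 2·5 + 3 (b=5); 5→6: 2·6 + 3 = 15; 15−1 = 14
i=1: 14 = 2·6 + 2 (b=6); 6→7: 2·7 + 2 = 16; 16−1 = 15

17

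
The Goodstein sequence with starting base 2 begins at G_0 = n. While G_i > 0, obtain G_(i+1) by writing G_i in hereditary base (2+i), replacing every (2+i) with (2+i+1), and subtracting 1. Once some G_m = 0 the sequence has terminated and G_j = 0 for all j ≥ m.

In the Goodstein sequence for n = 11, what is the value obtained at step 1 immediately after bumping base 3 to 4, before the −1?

G_0=11  [base 2] 2^(2 + 1) + 2 + 1  →[2↦3]→  3^(3 + 1) + 3 + 1 = 85  −1 ⇒ G_1=84
G_1=84  [base 3] 3^(3 + 1) + 3  →[3↦4]→  4^(4 + 1) + 4 = 1028  −1 ⇒ G_2=1027

1028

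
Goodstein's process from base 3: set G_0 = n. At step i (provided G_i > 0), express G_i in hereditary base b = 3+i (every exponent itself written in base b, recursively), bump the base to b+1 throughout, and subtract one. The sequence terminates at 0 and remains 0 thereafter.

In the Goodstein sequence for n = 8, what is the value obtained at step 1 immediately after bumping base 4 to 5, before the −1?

11

step 0: 8 = 2·3 + 2; sub 4 for 3: 2·4 + 2; = 10; G_1 = 10−1 = 9
step 1: 9 = 2·4 + 1; sub 5 for 4: 2·5 + 1; = 11; G_2 = 11−1 = 10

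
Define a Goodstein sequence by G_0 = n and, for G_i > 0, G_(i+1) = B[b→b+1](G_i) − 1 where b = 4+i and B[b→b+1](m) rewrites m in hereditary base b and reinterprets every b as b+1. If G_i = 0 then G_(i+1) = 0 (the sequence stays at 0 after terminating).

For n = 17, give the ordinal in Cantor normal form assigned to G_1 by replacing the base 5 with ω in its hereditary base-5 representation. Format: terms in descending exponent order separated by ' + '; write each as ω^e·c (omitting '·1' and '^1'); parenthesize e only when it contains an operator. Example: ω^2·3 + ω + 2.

(0) 17|_4 = 4^2 + 1 ↦ 5^2 + 1|_5 = 26 ⇒ 25
(1) 25|_5 = 5^2 ↦ 6^2|_6 = 36 ⇒ 35

ω^2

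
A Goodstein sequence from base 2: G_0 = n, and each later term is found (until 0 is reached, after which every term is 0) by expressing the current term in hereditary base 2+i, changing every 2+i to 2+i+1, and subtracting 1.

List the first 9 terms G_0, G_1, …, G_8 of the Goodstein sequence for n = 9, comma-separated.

base 2: 9 = 2^(2 + 1) + 1; at 3: 3^(3 + 1) + 1 = 82; next = 81
base 3: 81 = 3^(3 + 1); at 4: 4^(4 + 1) = 1024; next = 1023
base 4: 1023 = 3·4^4 + 3·4^3 + 3·4^2 + 3·4 + 3; at 5: 3·5^5 + 3·5^3 + 3·5^2 + 3·5 + 3 = 9843; next = 9842
base 5: 9842 = 3·5^5 + 3·5^3 + 3·5^2 + 3·5 + 2; at 6: 3·6^6 + 3·6^3 + 3·6^2 + 3·6 + 2 = 140744; next = 140743
base 6: 140743 = 3·6^6 + 3·6^3 + 3·6^2 + 3·6 + 1; at 7: 3·7^7 + 3·7^3 + 3·7^2 + 3·7 + 1 = 2471827; next = 2471826
base 7: 2471826 = 3·7^7 + 3·7^3 + 3·7^2 + 3·7; at 8: 3·8^8 + 3·8^3 + 3·8^2 + 3·8 = 50333400; next = 50333399
base 8: 50333399 = 3·8^8 + 3·8^3 + 3·8^2 + 2·8 + 7; at 9: 3·9^9 + 3·9^3 + 3·9^2 + 2·9 + 7 = 1162263922; next = 1162263921
base 9: 1162263921 = 3·9^9 + 3·9^3 + 3·9^2 + 2·9 + 6; at 10: 3·10^10 + 3·10^3 + 3·10^2 + 2·10 + 6 = 30000003326; next = 30000003325

9, 81, 1023, 9842, 140743, 2471826, 50333399, 1162263921, 30000003325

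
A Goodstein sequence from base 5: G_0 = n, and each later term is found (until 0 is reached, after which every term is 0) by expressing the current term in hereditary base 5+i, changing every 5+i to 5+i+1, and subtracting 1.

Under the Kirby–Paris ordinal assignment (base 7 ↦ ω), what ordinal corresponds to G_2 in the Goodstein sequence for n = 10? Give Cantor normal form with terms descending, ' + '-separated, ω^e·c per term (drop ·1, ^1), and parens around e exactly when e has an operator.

G_0=10  [base 5] 2·5  →[5↦6]→  2·6 = 12  −1 ⇒ G_1=11
G_1=11  [base 6] 6 + 5  →[6↦7]→  7 + 5 = 12  −1 ⇒ G_2=11
G_2=11  [base 7] 7 + 4  →[7↦8]→  8 + 4 = 12  −1 ⇒ G_3=11

ω + 4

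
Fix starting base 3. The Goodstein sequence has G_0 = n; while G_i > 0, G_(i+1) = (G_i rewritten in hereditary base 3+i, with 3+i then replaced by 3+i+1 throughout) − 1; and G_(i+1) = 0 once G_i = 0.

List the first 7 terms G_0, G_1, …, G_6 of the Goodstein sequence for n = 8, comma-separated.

8, 9, 10, 11, 11, 11, 11

base 3: 8 = 2·3 + 2; at 4: 2·4 + 2 = 10; next = 9
base 4: 9 = 2·4 + 1; at 5: 2·5 + 1 = 11; next = 10
base 5: 10 = 2·5; at 6: 2·6 = 12; next = 11
base 6: 11 = 6 + 5; at 7: 7 + 5 = 12; next = 11
base 7: 11 = 7 + 4; at 8: 8 + 4 = 12; next = 11
base 8: 11 = 8 + 3; at 9: 9 + 3 = 12; next = 11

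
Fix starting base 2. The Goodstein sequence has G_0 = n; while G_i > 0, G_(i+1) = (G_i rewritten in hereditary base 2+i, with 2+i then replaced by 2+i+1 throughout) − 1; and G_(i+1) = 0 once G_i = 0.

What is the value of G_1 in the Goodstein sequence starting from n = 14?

110

i=0: 14 = 2^(2 + 1) + 2^2 + 2 (b=2); 2→3: 3^(3 + 1) + 3^3 + 3 = 111; 111−1 = 110
i=1: 110 = 3^(3 + 1) + 3^3 + 2 (b=3); 3→4: 4^(4 + 1) + 4^4 + 2 = 1282; 1282−1 = 1281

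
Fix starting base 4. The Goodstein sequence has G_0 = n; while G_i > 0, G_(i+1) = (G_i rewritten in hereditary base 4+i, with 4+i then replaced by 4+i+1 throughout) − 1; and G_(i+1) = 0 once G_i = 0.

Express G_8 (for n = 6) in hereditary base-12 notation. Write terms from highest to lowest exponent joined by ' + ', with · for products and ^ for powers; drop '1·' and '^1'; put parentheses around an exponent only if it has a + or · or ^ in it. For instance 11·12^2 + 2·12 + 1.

1

(0) 6|_4 = 4 + 2 ↦ 5 + 2|_5 = 7 ⇒ 6
(1) 6|_5 = 5 + 1 ↦ 6 + 1|_6 = 7 ⇒ 6
(2) 6|_6 = 6 ↦ 7|_7 = 7 ⇒ 6
(3) 6|_7 = 6 ↦ 6|_8 = 6 ⇒ 5
(4) 5|_8 = 5 ↦ 5|_9 = 5 ⇒ 4
(5) 4|_9 = 4 ↦ 4|_10 = 4 ⇒ 3
(6) 3|_10 = 3 ↦ 3|_11 = 3 ⇒ 2
(7) 2|_11 = 2 ↦ 2|_12 = 2 ⇒ 1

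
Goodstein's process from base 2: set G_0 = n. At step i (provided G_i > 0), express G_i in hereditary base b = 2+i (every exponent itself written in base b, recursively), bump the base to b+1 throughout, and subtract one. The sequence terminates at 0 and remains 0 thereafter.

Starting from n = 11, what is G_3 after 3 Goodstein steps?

(0) 11|_2 = 2^(2 + 1) + 2 + 1 ↦ 3^(3 + 1) + 3 + 1|_3 = 85 ⇒ 84
(1) 84|_3 = 3^(3 + 1) + 3 ↦ 4^(4 + 1) + 4|_4 = 1028 ⇒ 1027
(2) 1027|_4 = 4^(4 + 1) + 3 ↦ 5^(5 + 1) + 3|_5 = 15628 ⇒ 15627
(3) 15627|_5 = 5^(5 + 1) + 2 ↦ 6^(6 + 1) + 2|_6 = 279938 ⇒ 279937

15627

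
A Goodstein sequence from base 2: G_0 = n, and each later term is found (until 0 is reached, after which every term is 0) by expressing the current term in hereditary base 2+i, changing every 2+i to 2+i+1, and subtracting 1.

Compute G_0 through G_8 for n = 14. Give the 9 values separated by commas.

14, 110, 1281, 18750, 326591, 5862840, 134404971, 3487116548, 100000555551

base 2: 14 = 2^(2 + 1) + 2^2 + 2; at 3: 3^(3 + 1) + 3^3 + 3 = 111; next = 110
base 3: 110 = 3^(3 + 1) + 3^3 + 2; at 4: 4^(4 + 1) + 4^4 + 2 = 1282; next = 1281
base 4: 1281 = 4^(4 + 1) + 4^4 + 1; at 5: 5^(5 + 1) + 5^5 + 1 = 18751; next = 18750
base 5: 18750 = 5^(5 + 1) + 5^5; at 6: 6^(6 + 1) + 6^6 = 326592; next = 326591
base 6: 326591 = 6^(6 + 1) + 5·6^5 + 5·6^4 + 5·6^3 + 5·6^2 + 5·6 + 5; at 7: 7^(7 + 1) + 5·7^5 + 5·7^4 + 5·7^3 + 5·7^2 + 5·7 + 5 = 5862841; next = 5862840
base 7: 5862840 = 7^(7 + 1) + 5·7^5 + 5·7^4 + 5·7^3 + 5·7^2 + 5·7 + 4; at 8: 8^(8 + 1) + 5·8^5 + 5·8^4 + 5·8^3 + 5·8^2 + 5·8 + 4 = 134404972; next = 134404971
base 8: 134404971 = 8^(8 + 1) + 5·8^5 + 5·8^4 + 5·8^3 + 5·8^2 + 5·8 + 3; at 9: 9^(9 + 1) + 5·9^5 + 5·9^4 + 5·9^3 + 5·9^2 + 5·9 + 3 = 3487116549; next = 3487116548
base 9: 3487116548 = 9^(9 + 1) + 5·9^5 + 5·9^4 + 5·9^3 + 5·9^2 + 5·9 + 2; at 10: 10^(10 + 1) + 5·10^5 + 5·10^4 + 5·10^3 + 5·10^2 + 5·10 + 2 = 100000555552; next = 100000555551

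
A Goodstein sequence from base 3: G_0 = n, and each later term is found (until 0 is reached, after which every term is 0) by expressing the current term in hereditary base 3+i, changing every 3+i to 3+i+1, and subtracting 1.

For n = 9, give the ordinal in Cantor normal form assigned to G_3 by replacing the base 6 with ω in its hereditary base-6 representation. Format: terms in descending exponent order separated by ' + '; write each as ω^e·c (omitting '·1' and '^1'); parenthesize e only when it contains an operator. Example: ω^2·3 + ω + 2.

i=0: 9 = 3^2 (b=3); 3→4: 4^2 = 16; 16−1 = 15
i=1: 15 = 3·4 + 3 (b=4); 4→5: 3·5 + 3 = 18; 18−1 = 17
i=2: 17 = 3·5 + 2 (b=5); 5→6: 3·6 + 2 = 20; 20−1 = 19
i=3: 19 = 3·6 + 1 (b=6); 6→7: 3·7 + 1 = 22; 22−1 = 21

ω·3 + 1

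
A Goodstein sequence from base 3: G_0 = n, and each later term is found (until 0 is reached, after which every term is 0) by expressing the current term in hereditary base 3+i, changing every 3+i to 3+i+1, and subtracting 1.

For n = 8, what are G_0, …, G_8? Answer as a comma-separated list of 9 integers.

[0] 8 ≡ 2·3 + 2 (base 3). Lift 4: 10. −1: 9.
[1] 9 ≡ 2·4 + 1 (base 4). Lift 5: 11. −1: 10.
[2] 10 ≡ 2·5 (base 5). Lift 6: 12. −1: 11.
[3] 11 ≡ 6 + 5 (base 6). Lift 7: 12. −1: 11.
[4] 11 ≡ 7 + 4 (base 7). Lift 8: 12. −1: 11.
[5] 11 ≡ 8 + 3 (base 8). Lift 9: 12. −1: 11.
[6] 11 ≡ 9 + 2 (base 9). Lift 10: 12. −1: 11.
[7] 11 ≡ 10 + 1 (base 10). Lift 11: 12. −1: 11.

8, 9, 10, 11, 11, 11, 11, 11, 11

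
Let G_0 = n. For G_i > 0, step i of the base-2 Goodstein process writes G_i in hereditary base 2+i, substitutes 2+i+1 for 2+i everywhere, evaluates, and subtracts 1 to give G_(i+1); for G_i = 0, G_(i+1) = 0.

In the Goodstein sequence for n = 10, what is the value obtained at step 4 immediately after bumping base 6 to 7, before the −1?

4215755

[0] 10 ≡ 2^(2 + 1) + 2 (base 2). Lift 3: 84. −1: 83.
[1] 83 ≡ 3^(3 + 1) + 2 (base 3). Lift 4: 1026. −1: 1025.
[2] 1025 ≡ 4^(4 + 1) + 1 (base 4). Lift 5: 15626. −1: 15625.
[3] 15625 ≡ 5^(5 + 1) (base 5). Lift 6: 279936. −1: 279935.
[4] 279935 ≡ 5·6^6 + 5·6^5 + 5·6^4 + 5·6^3 + 5·6^2 + 5·6 + 5 (base 6). Lift 7: 4215755. −1: 4215754.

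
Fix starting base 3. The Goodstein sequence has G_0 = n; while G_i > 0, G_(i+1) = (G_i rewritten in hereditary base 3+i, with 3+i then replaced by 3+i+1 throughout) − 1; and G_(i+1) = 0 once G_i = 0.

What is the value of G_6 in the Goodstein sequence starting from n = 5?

2

base 3: 5 = 3 + 2; at 4: 4 + 2 = 6; next = 5
base 4: 5 = 4 + 1; at 5: 5 + 1 = 6; next = 5
base 5: 5 = 5; at 6: 6 = 6; next = 5
base 6: 5 = 5; at 7: 5 = 5; next = 4
base 7: 4 = 4; at 8: 4 = 4; next = 3
base 8: 3 = 3; at 9: 3 = 3; next = 2
base 9: 2 = 2; at 10: 2 = 2; next = 1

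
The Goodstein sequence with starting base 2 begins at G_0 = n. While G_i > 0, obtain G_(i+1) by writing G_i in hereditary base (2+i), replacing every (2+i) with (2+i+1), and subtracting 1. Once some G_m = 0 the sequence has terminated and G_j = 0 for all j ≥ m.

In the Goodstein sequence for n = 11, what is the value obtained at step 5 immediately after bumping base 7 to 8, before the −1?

134217728

(0) 11|_2 = 2^(2 + 1) + 2 + 1 ↦ 3^(3 + 1) + 3 + 1|_3 = 85 ⇒ 84
(1) 84|_3 = 3^(3 + 1) + 3 ↦ 4^(4 + 1) + 4|_4 = 1028 ⇒ 1027
(2) 1027|_4 = 4^(4 + 1) + 3 ↦ 5^(5 + 1) + 3|_5 = 15628 ⇒ 15627
(3) 15627|_5 = 5^(5 + 1) + 2 ↦ 6^(6 + 1) + 2|_6 = 279938 ⇒ 279937
(4) 279937|_6 = 6^(6 + 1) + 1 ↦ 7^(7 + 1) + 1|_7 = 5764802 ⇒ 5764801
(5) 5764801|_7 = 7^(7 + 1) ↦ 8^(8 + 1)|_8 = 134217728 ⇒ 134217727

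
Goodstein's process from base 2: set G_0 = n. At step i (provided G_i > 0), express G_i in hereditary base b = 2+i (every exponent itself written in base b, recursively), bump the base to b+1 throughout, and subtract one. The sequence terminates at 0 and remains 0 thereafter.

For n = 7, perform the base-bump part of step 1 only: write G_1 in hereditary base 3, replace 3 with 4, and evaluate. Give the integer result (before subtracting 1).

260

G_0=7  [base 2] 2^2 + 2 + 1  →[2↦3]→  3^3 + 3 + 1 = 31  −1 ⇒ G_1=30
G_1=30  [base 3] 3^3 + 3  →[3↦4]→  4^4 + 4 = 260  −1 ⇒ G_2=259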